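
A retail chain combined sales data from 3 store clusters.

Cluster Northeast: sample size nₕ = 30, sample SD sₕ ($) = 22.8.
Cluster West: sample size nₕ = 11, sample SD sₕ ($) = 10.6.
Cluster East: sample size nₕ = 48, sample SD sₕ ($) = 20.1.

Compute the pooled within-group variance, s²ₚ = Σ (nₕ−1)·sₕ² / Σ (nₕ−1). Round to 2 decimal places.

409.16

Northeast: (30−1)·22.8² = 29·519.84 = 15075.36
West: (11−1)·10.6² = 10·112.36 = 1123.6
East: (48−1)·20.1² = 47·404.01 = 18988.47
Numerator = 35187.43; denominator = Σ(nₕ−1) = 86.
s²ₚ = 35187.43/86 = 409.1562... → 409.16.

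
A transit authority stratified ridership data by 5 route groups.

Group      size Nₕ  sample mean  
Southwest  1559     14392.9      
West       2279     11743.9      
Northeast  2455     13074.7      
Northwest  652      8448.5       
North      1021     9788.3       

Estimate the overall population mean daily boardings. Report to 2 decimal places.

12152.09

N = 1559 + 2279 + 2455 + 652 + 1021 = 7966.
The stratified mean weights each stratum mean by its population share Nₕ/N.
Σ Nₕx̄ₕ = 1559·14392.9 + 2279·11743.9 + 2455·13074.7 + 652·8448.5 + 1021·9788.3 = 22438531.1 + 26764348.1 + 32098388.5 + 5508422 + 9993854.3 = 96803544.
Divide by N: 96803544 / 7966 = 12152.0894... → 12152.09.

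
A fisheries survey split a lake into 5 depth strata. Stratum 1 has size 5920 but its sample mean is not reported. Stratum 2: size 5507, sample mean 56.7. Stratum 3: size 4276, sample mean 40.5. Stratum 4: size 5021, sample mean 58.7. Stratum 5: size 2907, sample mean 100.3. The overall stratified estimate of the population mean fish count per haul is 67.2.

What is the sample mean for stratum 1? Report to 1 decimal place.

87.2

N = 5920 + 5507 + 4276 + 5021 + 2907 = 23631.
Overall total = μ·N = 67.2·23631 = 1588003.2.
Subtract the known strata: 5507·56.7 + 4276·40.5 + 5021·58.7 + 2907·100.3 = 1071729.7.
Remaining total for stratum 1: 1588003.2 − 1071729.7 = 516273.5.
Divide by its size: 516273.5 / 5920 = 87.208... → 87.2.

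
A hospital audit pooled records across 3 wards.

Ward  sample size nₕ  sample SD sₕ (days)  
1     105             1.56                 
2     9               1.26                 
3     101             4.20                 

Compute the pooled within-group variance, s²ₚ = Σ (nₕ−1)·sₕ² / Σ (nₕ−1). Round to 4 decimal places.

1: (105−1)·1.56² = 104·2.4336 = 253.0944
2: (9−1)·1.26² = 8·1.5876 = 12.7008
3: (101−1)·4.20² = 100·17.64 = 1764
Numerator = 2029.7952; denominator = Σ(nₕ−1) = 212.
s²ₚ = 2029.7952/212 = 9.574506... → 9.5745.

9.5745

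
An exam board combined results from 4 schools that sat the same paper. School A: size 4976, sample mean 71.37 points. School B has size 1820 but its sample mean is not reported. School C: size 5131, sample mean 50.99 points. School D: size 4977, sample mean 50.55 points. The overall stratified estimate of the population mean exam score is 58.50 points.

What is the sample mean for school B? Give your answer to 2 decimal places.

66.23

N = 4976 + 1820 + 5131 + 4977 = 16904.
Overall total = μ·N = 58.50·16904 = 988884.
Subtract the known strata: 4976·71.37 + 5131·50.99 + 4977·50.55 = 868354.16.
Remaining total for school B: 988884 − 868354.16 = 120529.84.
Divide by its size: 120529.84 / 1820 = 66.2252... → 66.23.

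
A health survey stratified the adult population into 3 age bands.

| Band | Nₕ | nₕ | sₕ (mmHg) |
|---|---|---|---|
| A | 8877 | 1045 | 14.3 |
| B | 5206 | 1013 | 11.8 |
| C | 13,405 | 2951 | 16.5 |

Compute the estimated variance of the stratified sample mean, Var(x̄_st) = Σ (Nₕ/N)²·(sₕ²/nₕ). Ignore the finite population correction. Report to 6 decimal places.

0.047279

N = 27488; Wₕ = Nₕ/N.
band A: (8877/27488)²·14.3²/1045 = 0.020408070
band B: (5206/27488)²·11.8²/1013 = 0.004930337
band C: (13405/27488)²·16.5²/2951 = 0.021940475
Sum = 0.047278883 → 0.047279.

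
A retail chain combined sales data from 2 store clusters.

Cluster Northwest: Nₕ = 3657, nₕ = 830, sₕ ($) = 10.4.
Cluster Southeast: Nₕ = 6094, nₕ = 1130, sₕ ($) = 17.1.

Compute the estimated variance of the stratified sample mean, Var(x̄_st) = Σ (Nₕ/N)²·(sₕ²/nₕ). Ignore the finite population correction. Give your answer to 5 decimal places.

N = 9751; Wₕ = Nₕ/N.
cluster Northwest: (3657/9751)²·10.4²/830 = 0.01832906
cluster Southeast: (6094/9751)²·17.1²/1130 = 0.10106956
Sum = 0.11939862 → 0.11940.

0.11940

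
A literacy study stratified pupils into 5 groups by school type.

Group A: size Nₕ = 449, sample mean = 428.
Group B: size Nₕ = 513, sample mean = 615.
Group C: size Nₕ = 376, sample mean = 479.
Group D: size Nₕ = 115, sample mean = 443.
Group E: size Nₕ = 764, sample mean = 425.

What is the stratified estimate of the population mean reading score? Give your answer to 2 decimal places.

N = 449 + 513 + 376 + 115 + 764 = 2217.
Weight each subgroup mean by Nₕ/N and sum.
Σ Nₕx̄ₕ = 449·428 + 513·615 + 376·479 + 115·443 + 764·425 = 192172 + 315495 + 180104 + 50945 + 324700 = 1063416.
Divide by N: 1063416 / 2217 = 479.6644... → 479.66.

479.66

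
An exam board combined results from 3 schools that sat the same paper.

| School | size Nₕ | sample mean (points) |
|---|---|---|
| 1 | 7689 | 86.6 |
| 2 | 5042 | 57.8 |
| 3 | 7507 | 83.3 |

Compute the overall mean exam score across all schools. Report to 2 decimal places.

78.20

N = 20238; weights Wₕ = Nₕ/N = (0.3799, 0.2491, 0.3709).
x̄_st = Σ Wₕ·x̄ₕ = 0.3799·86.6 + 0.2491·57.8 + 0.3709·83.3 ≈ 78.2008...
→ 78.20.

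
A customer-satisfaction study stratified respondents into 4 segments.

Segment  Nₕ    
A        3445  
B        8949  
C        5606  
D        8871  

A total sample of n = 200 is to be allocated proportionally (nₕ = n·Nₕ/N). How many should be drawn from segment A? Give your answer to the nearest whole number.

N = 3445 + 8949 + 5606 + 8871 = 26871.
n_A = 200·3445/26871 = 25.641... → 26.

26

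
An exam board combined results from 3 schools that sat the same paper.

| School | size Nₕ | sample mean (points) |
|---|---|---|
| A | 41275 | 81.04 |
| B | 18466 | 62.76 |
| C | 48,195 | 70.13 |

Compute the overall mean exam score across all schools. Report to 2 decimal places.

N = 107936; weights Wₕ = Nₕ/N = (0.3824, 0.1711, 0.4465).
x̄_st = Σ Wₕ·x̄ₕ = 0.3824·81.04 + 0.1711·62.76 + 0.4465·70.13 ≈ 73.0411...
→ 73.04.

73.04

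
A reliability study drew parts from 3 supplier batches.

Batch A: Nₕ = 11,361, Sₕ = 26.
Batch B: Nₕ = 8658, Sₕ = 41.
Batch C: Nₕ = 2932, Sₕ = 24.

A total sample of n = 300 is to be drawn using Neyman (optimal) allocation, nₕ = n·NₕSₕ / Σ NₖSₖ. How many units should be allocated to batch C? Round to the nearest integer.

A: NₕSₕ = 11361·26 = 295386
B: NₕSₕ = 8658·41 = 354978
C: NₕSₕ = 2932·24 = 70368
Σ NₕSₕ = 720732.
n_C = 300·70368/720732 = 29.290... → 29.

29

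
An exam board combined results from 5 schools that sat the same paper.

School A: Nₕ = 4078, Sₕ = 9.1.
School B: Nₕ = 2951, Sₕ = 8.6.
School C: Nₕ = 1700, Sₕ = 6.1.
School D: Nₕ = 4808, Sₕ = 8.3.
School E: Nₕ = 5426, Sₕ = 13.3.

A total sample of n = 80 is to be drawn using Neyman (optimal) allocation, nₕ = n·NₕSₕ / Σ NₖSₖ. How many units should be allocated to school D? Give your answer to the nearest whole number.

17

A: NₕSₕ = 4078·9.1 = 37109.8
B: NₕSₕ = 2951·8.6 = 25378.6
C: NₕSₕ = 1700·6.1 = 10370
D: NₕSₕ = 4808·8.3 = 39906.4
E: NₕSₕ = 5426·13.3 = 72165.8
Σ NₕSₕ = 184930.6.
n_D = 80·39906.4/184930.6 = 17.263... → 17.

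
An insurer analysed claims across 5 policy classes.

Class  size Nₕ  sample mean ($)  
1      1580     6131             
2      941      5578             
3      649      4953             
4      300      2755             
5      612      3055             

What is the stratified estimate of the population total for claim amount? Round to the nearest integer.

20846535

1: 1580·6131 = 9686980
2: 941·5578 = 5248898
3: 649·4953 = 3214497
4: 300·2755 = 826500
5: 612·3055 = 1869660
τ̂ = Σ Nₕx̄ₕ = 20846535.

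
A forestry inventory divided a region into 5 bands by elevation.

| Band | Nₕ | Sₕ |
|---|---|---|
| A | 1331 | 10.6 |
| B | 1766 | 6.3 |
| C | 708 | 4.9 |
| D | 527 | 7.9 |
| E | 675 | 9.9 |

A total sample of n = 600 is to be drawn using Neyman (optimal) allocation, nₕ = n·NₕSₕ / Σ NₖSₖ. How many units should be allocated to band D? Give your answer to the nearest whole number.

63

Σ NₕSₕ = 1331·10.6 + 1766·6.3 + 708·4.9 + 527·7.9 + 675·9.9 = 39549.4.
Share for D: 4163.3/39549.4 = 0.10527.
n_D = 600 × 0.10527 = 63.161... → 63.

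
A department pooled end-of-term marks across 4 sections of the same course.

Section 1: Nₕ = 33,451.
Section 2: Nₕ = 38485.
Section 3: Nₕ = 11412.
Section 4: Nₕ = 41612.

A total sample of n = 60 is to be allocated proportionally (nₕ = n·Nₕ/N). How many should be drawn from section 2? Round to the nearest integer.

18

N = 33451 + 38485 + 11412 + 41612 = 124960.
n_2 = 60·38485/124960 = 18.479... → 18.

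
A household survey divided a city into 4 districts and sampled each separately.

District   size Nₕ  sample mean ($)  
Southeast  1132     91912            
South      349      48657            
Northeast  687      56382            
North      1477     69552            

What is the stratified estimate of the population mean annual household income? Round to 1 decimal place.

N = 3645; weights Wₕ = Nₕ/N = (0.3106, 0.0957, 0.1885, 0.4052).
x̄_st = Σ Wₕ·x̄ₕ = 0.3106·91912 + 0.0957·48657 + 0.1885·56382 + 0.4052·69552 ≈ 72013.283...
→ 72013.3.

72013.3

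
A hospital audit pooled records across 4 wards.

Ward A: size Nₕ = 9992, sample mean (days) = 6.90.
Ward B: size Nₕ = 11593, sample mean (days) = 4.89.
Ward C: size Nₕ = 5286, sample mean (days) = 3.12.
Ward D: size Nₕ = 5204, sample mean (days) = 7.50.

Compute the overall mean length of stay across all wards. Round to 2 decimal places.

5.65

N = 32075; weights Wₕ = Nₕ/N = (0.3115, 0.3614, 0.1648, 0.1622).
x̄_st = Σ Wₕ·x̄ₕ = 0.3115·6.90 + 0.3614·4.89 + 0.1648·3.12 + 0.1622·7.50 ≈ 5.6479...
→ 5.65.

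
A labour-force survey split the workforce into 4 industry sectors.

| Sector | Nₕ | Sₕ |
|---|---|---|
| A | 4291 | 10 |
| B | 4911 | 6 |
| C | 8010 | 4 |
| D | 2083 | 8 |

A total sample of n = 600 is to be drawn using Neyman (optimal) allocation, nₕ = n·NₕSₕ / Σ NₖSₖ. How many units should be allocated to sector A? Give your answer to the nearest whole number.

A: NₕSₕ = 4291·10 = 42910
B: NₕSₕ = 4911·6 = 29466
C: NₕSₕ = 8010·4 = 32040
D: NₕSₕ = 2083·8 = 16664
Σ NₕSₕ = 121080.
n_A = 600·42910/121080 = 212.636... → 213.

213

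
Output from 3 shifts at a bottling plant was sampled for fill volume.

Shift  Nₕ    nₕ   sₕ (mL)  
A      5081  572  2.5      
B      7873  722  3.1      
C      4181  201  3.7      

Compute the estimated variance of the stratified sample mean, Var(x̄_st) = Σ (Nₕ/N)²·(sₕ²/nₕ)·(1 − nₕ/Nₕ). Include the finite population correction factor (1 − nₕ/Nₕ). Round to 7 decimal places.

N = 17135. Term for each stratum: Wₕ²sₕ²/nₕ·(1−nₕ/Nₕ).
Var(x̄_st) = 0.0008525998 + 0.0025522605 + 0.0038601343 = 0.0072649946 → 0.0072650.

0.0072650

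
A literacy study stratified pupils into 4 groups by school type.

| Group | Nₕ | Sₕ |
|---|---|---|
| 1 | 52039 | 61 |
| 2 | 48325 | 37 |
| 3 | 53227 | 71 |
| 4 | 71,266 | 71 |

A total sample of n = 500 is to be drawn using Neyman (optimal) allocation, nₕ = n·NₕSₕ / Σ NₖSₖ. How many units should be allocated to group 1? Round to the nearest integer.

115

Σ NₕSₕ = 52039·61 + 48325·37 + 53227·71 + 71266·71 = 13801407.
Share for 1: 3174379/13801407 = 0.23000.
n_1 = 500 × 0.23000 = 115.002... → 115.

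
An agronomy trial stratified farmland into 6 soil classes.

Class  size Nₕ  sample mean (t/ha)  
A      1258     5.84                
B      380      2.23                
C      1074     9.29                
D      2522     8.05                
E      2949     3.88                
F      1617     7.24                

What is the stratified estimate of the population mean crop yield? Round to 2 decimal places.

N = 1258 + 380 + 1074 + 2522 + 2949 + 1617 = 9800.
Weight each subgroup mean by Nₕ/N and sum.
Σ Nₕx̄ₕ = 1258·5.84 + 380·2.23 + 1074·9.29 + 2522·8.05 + 2949·3.88 + 1617·7.24 = 7346.72 + 847.4 + 9977.46 + 20302.1 + 11442.12 + 11707.08 = 61622.88.
Divide by N: 61622.88 / 9800 = 6.2880... → 6.29.

6.29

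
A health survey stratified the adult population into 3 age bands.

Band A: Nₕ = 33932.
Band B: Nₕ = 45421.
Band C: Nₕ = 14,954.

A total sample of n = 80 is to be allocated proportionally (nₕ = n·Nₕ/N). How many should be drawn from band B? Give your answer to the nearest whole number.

39

N = 33932 + 45421 + 14954 = 94307.
n_B = 80·45421/94307 = 38.530... → 39.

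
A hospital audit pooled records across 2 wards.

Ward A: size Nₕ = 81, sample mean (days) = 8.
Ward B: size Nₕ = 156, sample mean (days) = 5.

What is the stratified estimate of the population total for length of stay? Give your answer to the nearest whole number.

1428

Population total = Σ Nₕ·x̄ₕ (each stratum's size times its mean).
81·8 + 156·5 = 648 + 780 = 1428.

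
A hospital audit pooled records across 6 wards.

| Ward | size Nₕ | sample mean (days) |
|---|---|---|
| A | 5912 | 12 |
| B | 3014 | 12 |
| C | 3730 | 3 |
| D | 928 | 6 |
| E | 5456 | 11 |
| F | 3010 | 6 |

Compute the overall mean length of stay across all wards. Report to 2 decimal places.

x̄_st = (Σ Nₕx̄ₕ) / (Σ Nₕ) = (5912·12 + 3014·12 + 3730·3 + 928·6 + 5456·11 + 3010·6) / 22050
= 201946 / 22050 = 9.1585... → 9.16.

9.16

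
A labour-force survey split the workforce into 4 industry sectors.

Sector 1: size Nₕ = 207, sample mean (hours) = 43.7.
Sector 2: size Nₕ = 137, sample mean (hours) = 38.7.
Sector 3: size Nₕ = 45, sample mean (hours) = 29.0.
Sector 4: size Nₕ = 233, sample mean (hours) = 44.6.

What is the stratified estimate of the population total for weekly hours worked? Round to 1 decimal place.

1: 207·43.7 = 9045.9
2: 137·38.7 = 5301.9
3: 45·29.0 = 1305
4: 233·44.6 = 10391.8
τ̂ = Σ Nₕx̄ₕ = 26044.6.

26044.6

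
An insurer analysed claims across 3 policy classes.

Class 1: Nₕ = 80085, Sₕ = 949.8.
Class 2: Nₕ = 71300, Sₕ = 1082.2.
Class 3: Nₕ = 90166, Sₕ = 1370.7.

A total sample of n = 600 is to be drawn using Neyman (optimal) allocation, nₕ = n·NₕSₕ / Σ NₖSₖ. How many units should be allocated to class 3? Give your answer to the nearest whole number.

1: NₕSₕ = 80085·949.8 = 76064733
2: NₕSₕ = 71300·1082.2 = 77160860
3: NₕSₕ = 90166·1370.7 = 123590536.2
Σ NₕSₕ = 276816129.2.
n_3 = 600·123590536.2/276816129.2 = 267.883... → 268.

268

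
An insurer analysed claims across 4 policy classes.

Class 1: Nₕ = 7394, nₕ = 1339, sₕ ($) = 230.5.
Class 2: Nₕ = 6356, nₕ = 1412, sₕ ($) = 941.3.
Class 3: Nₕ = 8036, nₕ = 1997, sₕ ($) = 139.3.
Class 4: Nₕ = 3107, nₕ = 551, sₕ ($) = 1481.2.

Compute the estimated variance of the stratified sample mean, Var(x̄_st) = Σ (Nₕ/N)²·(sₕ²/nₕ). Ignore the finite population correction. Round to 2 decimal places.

107.45

N = 24893. Term for each stratum: Wₕ²sₕ²/nₕ.
Var(x̄_st) = 3.50079 + 40.91049 + 1.01263 + 62.03029 = 107.45420 → 107.45.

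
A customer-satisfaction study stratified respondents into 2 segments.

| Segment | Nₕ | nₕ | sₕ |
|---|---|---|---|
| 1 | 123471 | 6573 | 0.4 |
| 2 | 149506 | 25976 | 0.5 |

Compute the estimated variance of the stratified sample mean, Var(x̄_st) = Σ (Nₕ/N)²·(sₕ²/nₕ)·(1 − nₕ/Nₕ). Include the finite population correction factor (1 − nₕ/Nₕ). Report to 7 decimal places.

N = 272977; Wₕ = Nₕ/N.
segment 1: (123471/272977)²·0.4²/6573·(1 − 6573/123471) = 0.0000047149
segment 2: (149506/272977)²·0.5²/25976·(1 − 25976/149506) = 0.0000023853
Sum = 0.0000071003 → 0.0000071.

0.0000071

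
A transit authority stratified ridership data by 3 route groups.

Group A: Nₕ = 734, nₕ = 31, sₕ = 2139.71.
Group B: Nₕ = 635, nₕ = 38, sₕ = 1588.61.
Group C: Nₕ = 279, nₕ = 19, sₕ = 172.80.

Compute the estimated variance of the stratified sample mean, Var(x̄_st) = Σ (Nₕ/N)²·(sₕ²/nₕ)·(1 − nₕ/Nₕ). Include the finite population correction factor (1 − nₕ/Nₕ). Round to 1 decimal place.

37371.9

N = 1648. Term for each stratum: Wₕ²sₕ²/nₕ·(1−nₕ/Nₕ).
Var(x̄_st) = 28059.8348 + 9270.1045 + 41.9756 = 37371.9148 → 37371.9.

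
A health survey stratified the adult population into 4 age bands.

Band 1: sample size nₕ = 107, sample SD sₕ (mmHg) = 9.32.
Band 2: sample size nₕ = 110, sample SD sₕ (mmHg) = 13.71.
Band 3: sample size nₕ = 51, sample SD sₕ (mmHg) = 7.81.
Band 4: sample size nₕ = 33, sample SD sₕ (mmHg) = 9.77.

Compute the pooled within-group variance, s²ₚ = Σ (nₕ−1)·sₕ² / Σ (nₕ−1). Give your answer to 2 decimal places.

1: (107−1)·9.32² = 106·86.8624 = 9207.4144
2: (110−1)·13.71² = 109·187.9641 = 20488.0869
3: (51−1)·7.81² = 50·60.9961 = 3049.805
4: (33−1)·9.77² = 32·95.4529 = 3054.4928
Numerator = 35799.7991; denominator = Σ(nₕ−1) = 297.
s²ₚ = 35799.7991/297 = 120.5380... → 120.54.

120.54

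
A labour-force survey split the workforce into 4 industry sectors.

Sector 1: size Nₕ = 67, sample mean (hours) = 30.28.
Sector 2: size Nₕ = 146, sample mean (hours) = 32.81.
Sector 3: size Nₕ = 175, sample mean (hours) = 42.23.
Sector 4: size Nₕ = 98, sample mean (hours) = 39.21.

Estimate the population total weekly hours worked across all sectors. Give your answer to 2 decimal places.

18051.85

Population total = Σ Nₕ·x̄ₕ (each stratum's size times its mean).
67·30.28 + 146·32.81 + 175·42.23 + 98·39.21 = 2028.76 + 4790.26 + 7390.25 + 3842.58 = 18051.85.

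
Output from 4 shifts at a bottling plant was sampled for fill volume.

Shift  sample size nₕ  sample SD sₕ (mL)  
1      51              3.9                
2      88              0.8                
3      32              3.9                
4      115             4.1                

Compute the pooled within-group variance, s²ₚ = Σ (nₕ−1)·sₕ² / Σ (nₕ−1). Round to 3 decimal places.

1: (51−1)·3.9² = 50·15.21 = 760.5
2: (88−1)·0.8² = 87·0.64 = 55.68
3: (32−1)·3.9² = 31·15.21 = 471.51
4: (115−1)·4.1² = 114·16.81 = 1916.34
Numerator = 3204.03; denominator = Σ(nₕ−1) = 282.
s²ₚ = 3204.03/282 = 11.36181... → 11.362.

11.362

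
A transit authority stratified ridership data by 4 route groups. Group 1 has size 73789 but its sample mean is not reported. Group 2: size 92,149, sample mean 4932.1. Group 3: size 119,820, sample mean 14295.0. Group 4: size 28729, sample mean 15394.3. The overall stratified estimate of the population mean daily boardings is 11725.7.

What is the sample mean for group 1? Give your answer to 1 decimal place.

14609.3

N = 73789 + 92149 + 119820 + 28729 = 314487.
Overall total = μ·N = 11725.7·314487 = 3687580215.9.
Subtract the known strata: 92149·4932.1 + 119820·14295.0 + 28729·15394.3 = 2609577827.6.
Remaining total for group 1: 3687580215.9 − 2609577827.6 = 1078002388.3.
Divide by its size: 1078002388.3 / 73789 = 14609.256... → 14609.3.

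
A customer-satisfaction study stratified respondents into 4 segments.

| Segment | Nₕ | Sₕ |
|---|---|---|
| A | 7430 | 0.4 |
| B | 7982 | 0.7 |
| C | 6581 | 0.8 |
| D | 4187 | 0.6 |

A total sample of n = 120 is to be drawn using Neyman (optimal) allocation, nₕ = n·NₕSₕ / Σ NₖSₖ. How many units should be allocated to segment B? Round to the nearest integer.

Σ NₕSₕ = 7430·0.4 + 7982·0.7 + 6581·0.8 + 4187·0.6 = 16336.4.
Share for B: 5587.4/16336.4 = 0.34202.
n_B = 120 × 0.34202 = 41.043... → 41.

41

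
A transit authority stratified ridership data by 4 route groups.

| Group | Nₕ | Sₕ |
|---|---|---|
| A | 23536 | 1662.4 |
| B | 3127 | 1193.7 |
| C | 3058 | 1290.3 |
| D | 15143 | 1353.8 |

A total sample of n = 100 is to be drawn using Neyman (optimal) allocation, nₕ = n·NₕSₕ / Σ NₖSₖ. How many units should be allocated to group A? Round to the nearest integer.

58

A: NₕSₕ = 23536·1662.4 = 39126246.4
B: NₕSₕ = 3127·1193.7 = 3732699.9
C: NₕSₕ = 3058·1290.3 = 3945737.4
D: NₕSₕ = 15143·1353.8 = 20500593.4
Σ NₕSₕ = 67305277.1.
n_A = 100·39126246.4/67305277.1 = 58.133... → 58.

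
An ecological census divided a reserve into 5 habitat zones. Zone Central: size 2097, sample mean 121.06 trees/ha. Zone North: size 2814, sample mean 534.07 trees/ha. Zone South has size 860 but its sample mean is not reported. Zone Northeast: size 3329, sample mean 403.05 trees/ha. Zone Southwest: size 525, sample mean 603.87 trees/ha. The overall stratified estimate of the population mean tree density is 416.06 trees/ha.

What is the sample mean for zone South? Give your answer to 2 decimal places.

N = 2097 + 2814 + 860 + 3329 + 525 = 9625.
Overall total = μ·N = 416.06·9625 = 4004577.5.
Subtract the known strata: 2097·121.06 + 2814·534.07 + 3329·403.05 + 525·603.87 = 3415521.
Remaining total for zone South: 4004577.5 − 3415521 = 589056.5.
Divide by its size: 589056.5 / 860 = 684.9494... → 684.95.

684.95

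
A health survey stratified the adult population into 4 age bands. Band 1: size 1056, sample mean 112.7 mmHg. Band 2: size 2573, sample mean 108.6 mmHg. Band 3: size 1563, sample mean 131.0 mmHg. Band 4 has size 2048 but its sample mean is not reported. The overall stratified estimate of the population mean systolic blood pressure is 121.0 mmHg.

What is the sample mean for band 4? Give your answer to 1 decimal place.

133.2

Σ Nₕx̄ₕ = N·μ, so 2048·x̄_4 = 7240·121.0 − (1056·112.7 + 2573·108.6 + 1563·131.0).
= 876040 − 603192 = 272848.
x̄_4 = 272848 / 2048 = 133.227... → 133.2.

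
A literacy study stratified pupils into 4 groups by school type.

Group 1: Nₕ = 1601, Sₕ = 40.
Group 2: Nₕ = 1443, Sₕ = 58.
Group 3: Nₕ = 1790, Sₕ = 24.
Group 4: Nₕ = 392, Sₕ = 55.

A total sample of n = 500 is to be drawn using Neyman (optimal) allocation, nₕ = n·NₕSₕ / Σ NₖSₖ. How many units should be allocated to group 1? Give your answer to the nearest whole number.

1: NₕSₕ = 1601·40 = 64040
2: NₕSₕ = 1443·58 = 83694
3: NₕSₕ = 1790·24 = 42960
4: NₕSₕ = 392·55 = 21560
Σ NₕSₕ = 212254.
n_1 = 500·64040/212254 = 150.857... → 151.

151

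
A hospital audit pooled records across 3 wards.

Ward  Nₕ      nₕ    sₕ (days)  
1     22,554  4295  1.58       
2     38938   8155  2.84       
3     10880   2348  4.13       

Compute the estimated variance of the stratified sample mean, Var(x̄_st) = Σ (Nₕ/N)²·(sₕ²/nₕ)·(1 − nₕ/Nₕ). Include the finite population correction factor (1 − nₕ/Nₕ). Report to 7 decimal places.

N = 72372. Term for each stratum: Wₕ²sₕ²/nₕ·(1−nₕ/Nₕ).
Var(x̄_st) = 0.0000456994 + 0.0002263373 + 0.0001287480 = 0.0004007847 → 0.0004008.

0.0004008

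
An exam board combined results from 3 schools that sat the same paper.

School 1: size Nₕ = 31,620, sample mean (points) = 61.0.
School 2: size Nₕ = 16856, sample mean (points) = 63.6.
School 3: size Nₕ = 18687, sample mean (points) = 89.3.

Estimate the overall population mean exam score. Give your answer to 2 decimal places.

69.53

N = 67163; weights Wₕ = Nₕ/N = (0.4708, 0.2510, 0.2782).
x̄_st = Σ Wₕ·x̄ₕ = 0.4708·61.0 + 0.2510·63.6 + 0.2782·89.3 ≈ 69.5265...
→ 69.53.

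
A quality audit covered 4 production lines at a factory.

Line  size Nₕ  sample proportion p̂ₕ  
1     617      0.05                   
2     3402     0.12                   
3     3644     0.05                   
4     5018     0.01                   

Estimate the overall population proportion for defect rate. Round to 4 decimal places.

N = 617 + 3402 + 3644 + 5018 = 12681.
Overall proportion = Σ (Nₕ/N)·p̂ₕ.
Σ Nₕp̂ₕ = 30.85 + 408.24 + 182.2 + 50.18 = 671.47.
671.47 / 12681 = 0.052951... → 0.0530.

0.0530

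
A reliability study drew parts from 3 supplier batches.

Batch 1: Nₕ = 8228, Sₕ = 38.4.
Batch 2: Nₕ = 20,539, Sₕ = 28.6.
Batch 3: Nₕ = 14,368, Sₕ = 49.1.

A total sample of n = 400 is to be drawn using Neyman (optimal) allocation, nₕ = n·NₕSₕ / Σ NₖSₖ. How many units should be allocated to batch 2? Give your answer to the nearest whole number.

146

1: NₕSₕ = 8228·38.4 = 315955.2
2: NₕSₕ = 20539·28.6 = 587415.4
3: NₕSₕ = 14368·49.1 = 705468.8
Σ NₕSₕ = 1608839.4.
n_2 = 400·587415.4/1608839.4 = 146.047... → 146.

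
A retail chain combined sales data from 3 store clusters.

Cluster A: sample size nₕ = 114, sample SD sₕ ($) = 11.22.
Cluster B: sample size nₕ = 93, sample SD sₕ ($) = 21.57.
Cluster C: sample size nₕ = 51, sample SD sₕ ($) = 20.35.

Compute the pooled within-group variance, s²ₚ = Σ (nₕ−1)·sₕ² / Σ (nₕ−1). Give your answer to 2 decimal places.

304.85

A: (114−1)·11.22² = 113·125.8884 = 14225.3892
B: (93−1)·21.57² = 92·465.2649 = 42804.3708
C: (51−1)·20.35² = 50·414.1225 = 20706.125
Numerator = 77735.885; denominator = Σ(nₕ−1) = 255.
s²ₚ = 77735.885/255 = 304.8466... → 304.85.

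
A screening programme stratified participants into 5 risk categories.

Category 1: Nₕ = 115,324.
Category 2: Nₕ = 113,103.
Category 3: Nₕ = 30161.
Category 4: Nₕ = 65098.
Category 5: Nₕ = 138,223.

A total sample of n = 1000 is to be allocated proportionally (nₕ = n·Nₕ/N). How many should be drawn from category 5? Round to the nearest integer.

N = 115324 + 113103 + 30161 + 65098 + 138223 = 461909.
n_5 = 1000·138223/461909 = 299.243... → 299.

299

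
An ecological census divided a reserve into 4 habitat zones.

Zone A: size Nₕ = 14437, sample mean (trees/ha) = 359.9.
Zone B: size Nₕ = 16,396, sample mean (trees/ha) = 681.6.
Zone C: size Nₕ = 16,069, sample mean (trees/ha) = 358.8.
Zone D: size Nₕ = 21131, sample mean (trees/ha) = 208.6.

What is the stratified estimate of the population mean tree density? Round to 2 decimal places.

x̄_st = (Σ Nₕx̄ₕ) / (Σ Nₕ) = (14437·359.9 + 16396·681.6 + 16069·358.8 + 21131·208.6) / 68033
= 26544873.7 / 68033 = 390.1764... → 390.18.

390.18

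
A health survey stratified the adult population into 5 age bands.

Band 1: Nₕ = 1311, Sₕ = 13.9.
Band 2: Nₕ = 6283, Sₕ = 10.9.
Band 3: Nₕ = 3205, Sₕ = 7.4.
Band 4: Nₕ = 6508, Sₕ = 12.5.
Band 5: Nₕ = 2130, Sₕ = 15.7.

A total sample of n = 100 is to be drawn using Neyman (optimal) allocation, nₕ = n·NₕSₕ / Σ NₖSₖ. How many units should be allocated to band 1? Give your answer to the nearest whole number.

8

Σ NₕSₕ = 1311·13.9 + 6283·10.9 + 3205·7.4 + 6508·12.5 + 2130·15.7 = 225215.6.
Share for 1: 18222.9/225215.6 = 0.08091.
n_1 = 100 × 0.08091 = 8.091... → 8.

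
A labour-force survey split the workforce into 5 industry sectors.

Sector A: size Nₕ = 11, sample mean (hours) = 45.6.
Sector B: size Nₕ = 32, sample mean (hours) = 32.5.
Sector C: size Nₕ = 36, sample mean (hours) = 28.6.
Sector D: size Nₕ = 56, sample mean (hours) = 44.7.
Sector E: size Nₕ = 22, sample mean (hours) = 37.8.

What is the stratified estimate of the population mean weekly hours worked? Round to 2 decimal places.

37.62

N = 11 + 32 + 36 + 56 + 22 = 157.
Weight each subgroup mean by Nₕ/N and sum.
Σ Nₕx̄ₕ = 11·45.6 + 32·32.5 + 36·28.6 + 56·44.7 + 22·37.8 = 501.6 + 1040 + 1029.6 + 2503.2 + 831.6 = 5906.
Divide by N: 5906 / 157 = 37.6178... → 37.62.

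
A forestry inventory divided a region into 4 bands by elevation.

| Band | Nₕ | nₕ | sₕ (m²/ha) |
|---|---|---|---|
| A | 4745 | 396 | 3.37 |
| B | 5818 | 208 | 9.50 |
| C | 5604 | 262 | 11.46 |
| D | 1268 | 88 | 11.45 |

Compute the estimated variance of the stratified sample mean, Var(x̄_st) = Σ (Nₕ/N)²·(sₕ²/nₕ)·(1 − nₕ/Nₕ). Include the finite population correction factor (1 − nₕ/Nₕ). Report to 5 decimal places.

0.10523

N = 17435; Wₕ = Nₕ/N.
band A: (4745/17435)²·3.37²/396·(1 − 396/4745) = 0.00194691
band B: (5818/17435)²·9.50²/208·(1 − 208/5818) = 0.04658827
band C: (5604/17435)²·11.46²/262·(1 − 262/5604) = 0.04936579
band D: (1268/17435)²·11.45²/88·(1 − 88/1268) = 0.00733307
Sum = 0.10523403 → 0.10523.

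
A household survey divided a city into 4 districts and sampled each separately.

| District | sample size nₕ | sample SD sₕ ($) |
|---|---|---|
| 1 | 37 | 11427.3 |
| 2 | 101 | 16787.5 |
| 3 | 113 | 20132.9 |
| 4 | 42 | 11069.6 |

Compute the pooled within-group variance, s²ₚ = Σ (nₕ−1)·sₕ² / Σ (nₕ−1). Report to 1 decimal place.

Degrees of freedom: 36 + 100 + 112 + 41 = 289.
Σ(nₕ−1)sₕ² = 36·130583185.29 + 100·281820156.25 + 112·405333662.41 + 41·122536044.16 = 83304358295.92.
s²ₚ = 83304358295.92 / 289 = 288250374.726... → 288250374.7.

288250374.7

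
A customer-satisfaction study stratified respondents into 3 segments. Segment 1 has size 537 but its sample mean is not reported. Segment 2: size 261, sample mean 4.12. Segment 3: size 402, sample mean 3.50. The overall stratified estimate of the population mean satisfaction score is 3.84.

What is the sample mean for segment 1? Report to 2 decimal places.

3.96

Σ Nₕx̄ₕ = N·μ, so 537·x̄_1 = 1200·3.84 − (261·4.12 + 402·3.50).
= 4608 − 2482.32 = 2125.68.
x̄_1 = 2125.68 / 537 = 3.9584... → 3.96.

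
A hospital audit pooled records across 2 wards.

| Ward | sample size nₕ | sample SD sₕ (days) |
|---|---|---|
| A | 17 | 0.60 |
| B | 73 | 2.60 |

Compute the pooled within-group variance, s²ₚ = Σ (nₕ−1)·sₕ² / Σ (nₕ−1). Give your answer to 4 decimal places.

5.5964

Degrees of freedom: 16 + 72 = 88.
Σ(nₕ−1)sₕ² = 16·0.36 + 72·6.76 = 492.48.
s²ₚ = 492.48 / 88 = 5.596364... → 5.5964.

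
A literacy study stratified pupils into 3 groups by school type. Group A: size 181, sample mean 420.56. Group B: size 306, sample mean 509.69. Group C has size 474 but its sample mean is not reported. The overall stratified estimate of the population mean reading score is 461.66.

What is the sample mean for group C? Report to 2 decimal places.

N = 181 + 306 + 474 = 961.
Overall total = μ·N = 461.66·961 = 443655.26.
Subtract the known strata: 181·420.56 + 306·509.69 = 232086.5.
Remaining total for group C: 443655.26 − 232086.5 = 211568.76.
Divide by its size: 211568.76 / 474 = 446.3476... → 446.35.

446.35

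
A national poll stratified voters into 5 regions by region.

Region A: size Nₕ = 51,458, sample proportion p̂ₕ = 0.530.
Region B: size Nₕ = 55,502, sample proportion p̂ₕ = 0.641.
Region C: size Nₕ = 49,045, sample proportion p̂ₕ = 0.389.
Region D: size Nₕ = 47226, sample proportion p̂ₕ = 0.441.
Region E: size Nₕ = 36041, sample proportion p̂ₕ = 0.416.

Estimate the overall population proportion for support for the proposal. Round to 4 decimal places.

N = 51458 + 55502 + 49045 + 47226 + 36041 = 239272.
Overall proportion = Σ (Nₕ/N)·p̂ₕ.
Σ Nₕp̂ₕ = 27272.74 + 35576.782 + 19078.505 + 20826.666 + 14993.056 = 117747.749.
117747.749 / 239272 = 0.492108... → 0.4921.

0.4921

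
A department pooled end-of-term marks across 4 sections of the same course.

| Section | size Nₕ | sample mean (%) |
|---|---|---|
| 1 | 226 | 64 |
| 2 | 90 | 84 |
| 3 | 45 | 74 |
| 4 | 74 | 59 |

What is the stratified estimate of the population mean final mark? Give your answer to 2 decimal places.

N = 226 + 90 + 45 + 74 = 435.
The stratified mean weights each stratum mean by its population share Nₕ/N.
Σ Nₕx̄ₕ = 226·64 + 90·84 + 45·74 + 74·59 = 14464 + 7560 + 3330 + 4366 = 29720.
Divide by N: 29720 / 435 = 68.3218... → 68.32.

68.32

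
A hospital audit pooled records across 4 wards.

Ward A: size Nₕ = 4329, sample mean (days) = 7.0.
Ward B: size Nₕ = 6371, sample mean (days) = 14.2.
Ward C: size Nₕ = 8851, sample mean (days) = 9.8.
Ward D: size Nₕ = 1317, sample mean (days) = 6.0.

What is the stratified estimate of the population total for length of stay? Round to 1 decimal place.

Estimate total by summing Nₕ·x̄ₕ over strata.
4329·7.0 + 6371·14.2 + 8851·9.8 + 1317·6.0 = 30303 + 90468.2 + 86739.8 + 7902 = 215413.0.

215413.0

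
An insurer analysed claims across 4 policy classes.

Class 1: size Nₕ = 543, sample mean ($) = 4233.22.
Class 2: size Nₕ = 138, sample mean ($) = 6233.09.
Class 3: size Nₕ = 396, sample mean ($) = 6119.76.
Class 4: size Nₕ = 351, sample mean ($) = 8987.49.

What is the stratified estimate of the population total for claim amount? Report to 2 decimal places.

1: 543·4233.22 = 2298638.46
2: 138·6233.09 = 860166.42
3: 396·6119.76 = 2423424.96
4: 351·8987.49 = 3154608.99
τ̂ = Σ Nₕx̄ₕ = 8736838.83.

8736838.83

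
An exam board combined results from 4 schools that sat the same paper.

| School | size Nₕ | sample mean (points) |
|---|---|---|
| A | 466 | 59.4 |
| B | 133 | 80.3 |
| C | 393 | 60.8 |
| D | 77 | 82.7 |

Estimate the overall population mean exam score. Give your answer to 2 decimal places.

64.19

x̄_st = (Σ Nₕx̄ₕ) / (Σ Nₕ) = (466·59.4 + 133·80.3 + 393·60.8 + 77·82.7) / 1069
= 68622.6 / 1069 = 64.1933... → 64.19.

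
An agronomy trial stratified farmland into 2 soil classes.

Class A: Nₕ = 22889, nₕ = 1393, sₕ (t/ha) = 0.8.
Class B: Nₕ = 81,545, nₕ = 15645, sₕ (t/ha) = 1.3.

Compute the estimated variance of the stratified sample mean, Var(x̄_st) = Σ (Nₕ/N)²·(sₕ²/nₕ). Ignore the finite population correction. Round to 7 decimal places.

0.0000879

N = 104434. Term for each stratum: Wₕ²sₕ²/nₕ.
Var(x̄_st) = 0.0000220698 + 0.0000658600 = 0.0000879299 → 0.0000879.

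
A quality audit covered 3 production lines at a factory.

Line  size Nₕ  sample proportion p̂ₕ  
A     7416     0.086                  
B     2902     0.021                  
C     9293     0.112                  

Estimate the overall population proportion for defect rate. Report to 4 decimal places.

0.0887

Wₕ = Nₕ/N with N = 19611: 0.3782, 0.1480, 0.4739.
p̂_st = 0.3782·0.086 + 0.1480·0.021 + 0.4739·0.112 ≈ 0.088702... → 0.0887.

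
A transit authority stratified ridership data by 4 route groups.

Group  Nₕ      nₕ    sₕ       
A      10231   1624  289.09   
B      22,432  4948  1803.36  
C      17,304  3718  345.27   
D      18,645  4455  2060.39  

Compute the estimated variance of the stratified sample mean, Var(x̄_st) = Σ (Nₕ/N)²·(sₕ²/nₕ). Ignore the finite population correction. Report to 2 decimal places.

143.81

N = 68612. Term for each stratum: Wₕ²sₕ²/nₕ.
Var(x̄_st) = 1.14424 + 70.25399 + 2.03939 + 70.36809 = 143.80572 → 143.81.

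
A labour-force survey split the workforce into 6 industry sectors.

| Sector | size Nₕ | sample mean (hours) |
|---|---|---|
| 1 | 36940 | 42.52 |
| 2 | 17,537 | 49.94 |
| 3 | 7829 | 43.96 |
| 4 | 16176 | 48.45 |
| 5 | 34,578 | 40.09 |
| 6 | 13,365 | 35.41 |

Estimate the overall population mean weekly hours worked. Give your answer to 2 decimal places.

42.98

x̄_st = (Σ Nₕx̄ₕ) / (Σ Nₕ) = (36940·42.52 + 17537·49.94 + 7829·43.96 + 16176·48.45 + 34578·40.09 + 13365·35.41) / 126425
= 5433863.29 / 126425 = 42.9809... → 42.98.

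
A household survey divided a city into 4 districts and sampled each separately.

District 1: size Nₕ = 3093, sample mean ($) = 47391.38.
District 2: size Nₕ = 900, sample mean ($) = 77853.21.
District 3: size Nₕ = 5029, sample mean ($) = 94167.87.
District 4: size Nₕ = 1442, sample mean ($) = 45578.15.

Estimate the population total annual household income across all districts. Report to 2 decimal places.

Estimate total by summing Nₕ·x̄ₕ over strata.
3093·47391.38 + 900·77853.21 + 5029·94167.87 + 1442·45578.15 = 146581538.34 + 70067889 + 473570218.23 + 65723692.3 = 755943337.87.

755943337.87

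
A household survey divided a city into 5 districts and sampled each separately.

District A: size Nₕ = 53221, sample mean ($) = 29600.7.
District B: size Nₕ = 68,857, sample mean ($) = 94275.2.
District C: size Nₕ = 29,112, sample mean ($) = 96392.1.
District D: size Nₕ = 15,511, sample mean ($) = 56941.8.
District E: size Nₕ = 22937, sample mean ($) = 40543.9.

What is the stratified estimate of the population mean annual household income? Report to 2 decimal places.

66897.10

N = 53221 + 68857 + 29112 + 15511 + 22937 = 189638.
The stratified mean weights each stratum mean by its population share Nₕ/N.
Σ Nₕx̄ₕ = 53221·29600.7 + 68857·94275.2 + 29112·96392.1 + 15511·56941.8 + 22937·40543.9 = 1575378854.7 + 6491507446.4 + 2806166815.2 + 883224259.8 + 929955434.3 = 12686232810.4.
Divide by N: 12686232810.4 / 189638 = 66897.1030... → 66897.10.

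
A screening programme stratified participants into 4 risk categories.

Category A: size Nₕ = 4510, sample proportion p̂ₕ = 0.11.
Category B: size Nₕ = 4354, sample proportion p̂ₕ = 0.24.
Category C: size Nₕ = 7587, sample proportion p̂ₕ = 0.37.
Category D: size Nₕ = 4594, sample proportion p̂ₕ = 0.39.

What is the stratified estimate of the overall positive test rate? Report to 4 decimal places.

0.2918

N = 4510 + 4354 + 7587 + 4594 = 21045.
Overall proportion = Σ (Nₕ/N)·p̂ₕ.
Σ Nₕp̂ₕ = 496.1 + 1044.96 + 2807.19 + 1791.66 = 6139.91.
6139.91 / 21045 = 0.291751... → 0.2918.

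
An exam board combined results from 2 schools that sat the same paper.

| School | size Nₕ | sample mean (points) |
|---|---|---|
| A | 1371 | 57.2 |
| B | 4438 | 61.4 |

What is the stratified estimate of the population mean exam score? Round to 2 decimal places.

N = 1371 + 4438 = 5809.
Overall mean = Σ (Nₕ/N)·x̄ₕ — weight by population share, not a simple average.
Σ Nₕx̄ₕ = 1371·57.2 + 4438·61.4 = 78421.2 + 272493.2 = 350914.4.
Divide by N: 350914.4 / 5809 = 60.4087... → 60.41.

60.41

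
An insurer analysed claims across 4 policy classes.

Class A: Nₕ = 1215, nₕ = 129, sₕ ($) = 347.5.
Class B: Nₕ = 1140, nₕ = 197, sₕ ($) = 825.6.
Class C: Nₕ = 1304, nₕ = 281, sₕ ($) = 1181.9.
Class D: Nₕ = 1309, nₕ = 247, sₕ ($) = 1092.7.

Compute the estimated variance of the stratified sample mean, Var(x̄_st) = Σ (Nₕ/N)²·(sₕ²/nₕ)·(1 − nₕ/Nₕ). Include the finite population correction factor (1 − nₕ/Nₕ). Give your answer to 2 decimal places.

N = 4968. Term for each stratum: Wₕ²sₕ²/nₕ·(1−nₕ/Nₕ).
Var(x̄_st) = 50.04525 + 150.70460 + 268.68610 + 272.27384 = 741.70979 → 741.71.

741.71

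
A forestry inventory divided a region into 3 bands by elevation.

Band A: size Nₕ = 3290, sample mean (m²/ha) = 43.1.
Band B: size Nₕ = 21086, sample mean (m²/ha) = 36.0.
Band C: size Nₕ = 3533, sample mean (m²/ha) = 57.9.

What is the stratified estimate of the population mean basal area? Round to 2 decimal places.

39.61

N = 27909; weights Wₕ = Nₕ/N = (0.1179, 0.7555, 0.1266).
x̄_st = Σ Wₕ·x̄ₕ = 0.1179·43.1 + 0.7555·36.0 + 0.1266·57.9 ≈ 39.6093...
→ 39.61.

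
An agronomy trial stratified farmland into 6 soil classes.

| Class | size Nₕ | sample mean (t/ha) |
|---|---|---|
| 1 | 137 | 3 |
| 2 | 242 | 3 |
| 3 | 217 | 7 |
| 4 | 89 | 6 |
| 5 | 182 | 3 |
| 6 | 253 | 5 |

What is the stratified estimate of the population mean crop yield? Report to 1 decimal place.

N = 137 + 242 + 217 + 89 + 182 + 253 = 1120.
Overall mean = Σ (Nₕ/N)·x̄ₕ — weight by population share, not a simple average.
Σ Nₕx̄ₕ = 137·3 + 242·3 + 217·7 + 89·6 + 182·3 + 253·5 = 411 + 726 + 1519 + 534 + 546 + 1265 = 5001.
Divide by N: 5001 / 1120 = 4.465... → 4.5.

4.5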